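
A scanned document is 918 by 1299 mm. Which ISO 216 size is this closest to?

C0 (917 × 1297 mm)

Aspect ratio 1299/918 ≈ 1.415 — close to the ISO √2 ≈ 1.414.
In the C-series (envelope sizes, between A and B): C0 = 917 × 1297 mm.
Off by 3 mm total — nearest standard size.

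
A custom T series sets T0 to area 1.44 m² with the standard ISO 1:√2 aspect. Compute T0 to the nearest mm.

Let the short side be w mm. Then w · w√2 = 1.44 m² = 1,440,000 mm².
w² = 1,440,000/√2, so w ≈ 1009.1 mm; long side = w√2 ≈ 1427.0 mm.

1009 × 1427 mm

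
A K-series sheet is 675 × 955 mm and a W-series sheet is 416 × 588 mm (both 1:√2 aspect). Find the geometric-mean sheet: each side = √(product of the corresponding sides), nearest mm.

Short side: √(675 · 416) = √280800 ≈ 529.9 → 530 mm
Long side: √(955 · 588) = √561540 ≈ 749.4 → 749 mm

530 × 749 mm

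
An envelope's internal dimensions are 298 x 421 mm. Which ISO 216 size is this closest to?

Aspect ratio 421/298 ≈ 1.413 — close to the ISO √2 ≈ 1.414.
In the A-series (A0 area = 1 m²): A3 = 297 × 420 mm.
Off by 2 mm total — nearest standard size.

A3 (297 × 420 mm)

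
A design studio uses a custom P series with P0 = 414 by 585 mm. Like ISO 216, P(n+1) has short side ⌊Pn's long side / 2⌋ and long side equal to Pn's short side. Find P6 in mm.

51 × 73 mm

P1: ⌊585/2⌋ × 414 = 292 × 414 mm
P2: ⌊414/2⌋ × 292 = 207 × 292 mm
P3: ⌊292/2⌋ × 207 = 146 × 207 mm
P4: ⌊207/2⌋ × 146 = 103 × 146 mm
P5: ⌊146/2⌋ × 103 = 73 × 103 mm
P6: ⌊103/2⌋ × 73 = 51 × 73 mm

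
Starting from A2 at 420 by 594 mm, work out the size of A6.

105 × 148 mm

A3: ⌊594/2⌋ × 420 = 297 × 420 mm
A4: ⌊420/2⌋ × 297 = 210 × 297 mm
A5: ⌊297/2⌋ × 210 = 148 × 210 mm
A6: ⌊210/2⌋ × 148 = 105 × 148 mm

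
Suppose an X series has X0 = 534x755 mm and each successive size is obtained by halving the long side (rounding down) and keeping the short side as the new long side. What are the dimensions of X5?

X1: ⌊755/2⌋ × 534 = 377 × 534 mm
X2: ⌊534/2⌋ × 377 = 267 × 377 mm
X3: ⌊377/2⌋ × 267 = 188 × 267 mm
X4: ⌊267/2⌋ × 188 = 133 × 188 mm
X5: ⌊188/2⌋ × 133 = 94 × 133 mm

94 × 133 mm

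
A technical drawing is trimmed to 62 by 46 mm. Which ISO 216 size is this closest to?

B9 (44 × 62 mm)

Aspect ratio 62/46 ≈ 1.348 (ISO target is √2 ≈ 1.414).
In the B-series (B0 = 1000 × 1414 mm): B9 = 44 × 62 mm.
Off by 2 mm total — nearest standard size.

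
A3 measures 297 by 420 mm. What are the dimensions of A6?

105 × 148 mm

A4: ⌊420/2⌋ × 297 = 210 × 297 mm
A5: ⌊297/2⌋ × 210 = 148 × 210 mm
A6: ⌊210/2⌋ × 148 = 105 × 148 mm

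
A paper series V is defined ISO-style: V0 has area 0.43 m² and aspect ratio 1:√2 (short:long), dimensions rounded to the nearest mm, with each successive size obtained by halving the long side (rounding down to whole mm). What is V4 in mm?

137 × 195 mm

Let V0's short side be w mm. w · w√2 = 0.43 m² = 430,000 mm², so w ≈ 551.4 mm and w√2 ≈ 779.8 mm → V0 = 551 × 780 mm.
V1: ⌊780/2⌋ × 551 = 390 × 551 mm
V2: ⌊551/2⌋ × 390 = 275 × 390 mm
V3: ⌊390/2⌋ × 275 = 195 × 275 mm
V4: ⌊275/2⌋ × 195 = 137 × 195 mm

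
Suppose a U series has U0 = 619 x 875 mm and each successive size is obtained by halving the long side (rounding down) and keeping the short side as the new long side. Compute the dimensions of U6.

U1: ⌊875/2⌋ × 619 = 437 × 619 mm
U2: ⌊619/2⌋ × 437 = 309 × 437 mm
U3: ⌊437/2⌋ × 309 = 218 × 309 mm
U4: ⌊309/2⌋ × 218 = 154 × 218 mm
U5: ⌊218/2⌋ × 154 = 109 × 154 mm
U6: ⌊154/2⌋ × 109 = 77 × 109 mm

77 × 109 mm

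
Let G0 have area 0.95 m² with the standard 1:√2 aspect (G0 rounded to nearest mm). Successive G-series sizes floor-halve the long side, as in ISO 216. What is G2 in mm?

410 × 579 mm

Let G0's short side be w mm. w · w√2 = 0.95 m² = 950,000 mm², so w ≈ 819.6 mm and w√2 ≈ 1159.1 mm → G0 = 820 × 1159 mm.
G1: ⌊1159/2⌋ × 820 = 579 × 820 mm
G2: ⌊820/2⌋ × 579 = 410 × 579 mm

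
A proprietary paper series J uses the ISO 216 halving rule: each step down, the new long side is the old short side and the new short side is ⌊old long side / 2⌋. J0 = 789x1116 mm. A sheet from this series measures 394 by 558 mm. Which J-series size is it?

J2

J0: 789 × 1116 mm
J1: 558 × 789 mm
J2: 394 × 558 mm
J3: 279 × 394 mm
→ matches J2.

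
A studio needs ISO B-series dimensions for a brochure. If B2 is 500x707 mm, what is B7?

88 × 125 mm

B3: ⌊707/2⌋ × 500 = 353 × 500 mm
B4: ⌊500/2⌋ × 353 = 250 × 353 mm
B5: ⌊353/2⌋ × 250 = 176 × 250 mm
B6: ⌊250/2⌋ × 176 = 125 × 176 mm
B7: ⌊176/2⌋ × 125 = 88 × 125 mm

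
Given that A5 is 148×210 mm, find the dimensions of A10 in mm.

A6: ⌊210/2⌋ × 148 = 105 × 148 mm
A7: ⌊148/2⌋ × 105 = 74 × 105 mm
A8: ⌊105/2⌋ × 74 = 52 × 74 mm
A9: ⌊74/2⌋ × 52 = 37 × 52 mm
A10: ⌊52/2⌋ × 37 = 26 × 37 mm

26 × 37 mm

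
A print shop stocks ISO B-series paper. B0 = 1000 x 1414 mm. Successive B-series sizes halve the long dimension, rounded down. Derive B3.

B1: ⌊1414/2⌋ × 1000 = 707 × 1000 mm
B2: ⌊1000/2⌋ × 707 = 500 × 707 mm
B3: ⌊707/2⌋ × 500 = 353 × 500 mm

353 × 500 mm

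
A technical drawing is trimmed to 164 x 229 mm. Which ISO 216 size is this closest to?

C5 (162 × 229 mm)

Aspect ratio 229/164 ≈ 1.396 (ISO target is √2 ≈ 1.414).
In the C-series (envelope sizes, between A and B): C5 = 162 × 229 mm.
Off by 2 mm total — nearest standard size.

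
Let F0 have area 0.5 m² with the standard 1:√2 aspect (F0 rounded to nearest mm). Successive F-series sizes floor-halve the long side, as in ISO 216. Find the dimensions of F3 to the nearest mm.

210 × 297 mm

Let F0's short side be w mm. w · w√2 = 0.5 m² = 500,000 mm², so w ≈ 594.6 mm and w√2 ≈ 840.9 mm → F0 = 595 × 841 mm.
F1: ⌊841/2⌋ × 595 = 420 × 595 mm
F2: ⌊595/2⌋ × 420 = 297 × 420 mm
F3: ⌊420/2⌋ × 297 = 210 × 297 mm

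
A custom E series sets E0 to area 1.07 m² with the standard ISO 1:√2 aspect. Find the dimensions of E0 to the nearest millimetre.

Let the short side be w mm. Then w · w√2 = 1.07 m² = 1,070,000 mm².
w² = 1,070,000/√2, so w ≈ 869.8 mm; long side = w√2 ≈ 1230.1 mm.

870 × 1230 mm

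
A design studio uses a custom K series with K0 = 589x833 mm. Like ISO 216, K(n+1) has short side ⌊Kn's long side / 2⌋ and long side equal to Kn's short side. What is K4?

K1: ⌊833/2⌋ × 589 = 416 × 589 mm
K2: ⌊589/2⌋ × 416 = 294 × 416 mm
K3: ⌊416/2⌋ × 294 = 208 × 294 mm
K4: ⌊294/2⌋ × 208 = 147 × 208 mm

147 × 208 mm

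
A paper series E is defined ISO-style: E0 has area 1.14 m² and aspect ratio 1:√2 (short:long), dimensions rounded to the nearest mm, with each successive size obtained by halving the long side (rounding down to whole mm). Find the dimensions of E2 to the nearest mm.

449 × 635 mm

Let E0's short side be w mm. w · w√2 = 1.14 m² = 1,140,000 mm², so w ≈ 897.8 mm and w√2 ≈ 1269.7 mm → E0 = 898 × 1270 mm.
E1: ⌊1270/2⌋ × 898 = 635 × 898 mm
E2: ⌊898/2⌋ × 635 = 449 × 635 mm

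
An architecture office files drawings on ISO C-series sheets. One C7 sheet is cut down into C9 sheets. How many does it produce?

C7 = 81 × 114 mm; C9 = 40 × 57 mm.
Each halving step doubles the count; 2 steps from C7 to C9.
2^2 = 4.

4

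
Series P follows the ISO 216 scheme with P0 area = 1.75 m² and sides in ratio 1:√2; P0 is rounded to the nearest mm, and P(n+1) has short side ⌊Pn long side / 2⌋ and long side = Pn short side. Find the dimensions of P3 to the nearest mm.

393 × 556 mm

Let P0's short side be w mm. w · w√2 = 1.75 m² = 1,750,000 mm², so w ≈ 1112.4 mm and w√2 ≈ 1573.2 mm → P0 = 1112 × 1573 mm.
P1: ⌊1573/2⌋ × 1112 = 786 × 1112 mm
P2: ⌊1112/2⌋ × 786 = 556 × 786 mm
P3: ⌊786/2⌋ × 556 = 393 × 556 mm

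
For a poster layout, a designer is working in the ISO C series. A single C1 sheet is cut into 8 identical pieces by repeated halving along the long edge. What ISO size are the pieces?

C4

8 = 2^3, so 3 halving steps.
C1 → C2 → … → C4 after 3 steps.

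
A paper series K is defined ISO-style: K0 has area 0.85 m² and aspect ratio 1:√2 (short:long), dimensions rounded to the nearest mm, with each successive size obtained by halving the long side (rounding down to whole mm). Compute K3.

274 × 387 mm

Let K0's short side be w mm. w · w√2 = 0.85 m² = 850,000 mm², so w ≈ 775.3 mm and w√2 ≈ 1096.4 mm → K0 = 775 × 1096 mm.
K1: ⌊1096/2⌋ × 775 = 548 × 775 mm
K2: ⌊775/2⌋ × 548 = 387 × 548 mm
K3: ⌊548/2⌋ × 387 = 274 × 387 mm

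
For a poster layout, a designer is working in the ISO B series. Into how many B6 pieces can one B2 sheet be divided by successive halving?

16

Each ISO step halves the sheet: 1 × B2 → 2 × B3 → 4 × B4 → 8 × B5 → …
From B2 to B6 is 4 halving steps: 2^4 = 16.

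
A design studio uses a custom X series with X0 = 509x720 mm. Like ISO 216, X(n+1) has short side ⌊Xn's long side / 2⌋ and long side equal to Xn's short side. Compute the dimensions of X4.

X1: ⌊720/2⌋ × 509 = 360 × 509 mm
X2: ⌊509/2⌋ × 360 = 254 × 360 mm
X3: ⌊360/2⌋ × 254 = 180 × 254 mm
X4: ⌊254/2⌋ × 180 = 127 × 180 mm

127 × 180 mm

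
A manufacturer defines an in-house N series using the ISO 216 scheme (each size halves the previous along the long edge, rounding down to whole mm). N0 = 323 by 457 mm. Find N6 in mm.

N1 = 228 × 323 mm (from N0 by 1 halving).
N2: ⌊323/2⌋ × 228 = 161 × 228 mm
N3: ⌊228/2⌋ × 161 = 114 × 161 mm
N4: ⌊161/2⌋ × 114 = 80 × 114 mm
N5: ⌊114/2⌋ × 80 = 57 × 80 mm
N6: ⌊80/2⌋ × 57 = 40 × 57 mm

40 × 57 mm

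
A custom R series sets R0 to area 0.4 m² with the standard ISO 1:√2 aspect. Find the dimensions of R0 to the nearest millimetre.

Let the short side be w mm. Then w · w√2 = 0.4 m² = 400,000 mm².
w² = 400,000/√2, so w ≈ 531.8 mm; long side = w√2 ≈ 752.1 mm.

532 × 752 mm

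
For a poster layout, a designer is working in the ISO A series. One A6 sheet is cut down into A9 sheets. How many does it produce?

8

A6 = 105 × 148 mm; A9 = 37 × 52 mm.
Each halving step doubles the count; 3 steps from A6 to A9.
2^3 = 8.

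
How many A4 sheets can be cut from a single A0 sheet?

A0 = 841 × 1189 mm; A4 = 210 × 297 mm.
Each halving step doubles the count; 4 steps from A0 to A4.
2^4 = 16.

16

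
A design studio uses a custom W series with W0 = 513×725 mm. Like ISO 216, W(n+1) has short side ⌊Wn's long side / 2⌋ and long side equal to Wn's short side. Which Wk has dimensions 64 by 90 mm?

W6

W0: 513 × 725 mm
W1: 362 × 513 mm
W2: 256 × 362 mm
W3: 181 × 256 mm
W4: 128 × 181 mm
W5: 90 × 128 mm
W6: 64 × 90 mm
W7: 45 × 64 mm
→ matches W6.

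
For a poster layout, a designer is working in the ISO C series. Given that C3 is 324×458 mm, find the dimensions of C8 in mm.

C4: ⌊458/2⌋ × 324 = 229 × 324 mm
C5: ⌊324/2⌋ × 229 = 162 × 229 mm
C6: ⌊229/2⌋ × 162 = 114 × 162 mm
C7: ⌊162/2⌋ × 114 = 81 × 114 mm
C8: ⌊114/2⌋ × 81 = 57 × 81 mm

57 × 81 mm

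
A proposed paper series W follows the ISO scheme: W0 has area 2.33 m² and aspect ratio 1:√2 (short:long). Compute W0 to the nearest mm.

1284 × 1815 mm

Let the short side be w mm. Then w · w√2 = 2.33 m² = 2,330,000 mm².
w² = 2,330,000/√2, so w ≈ 1283.6 mm; long side = w√2 ≈ 1815.2 mm.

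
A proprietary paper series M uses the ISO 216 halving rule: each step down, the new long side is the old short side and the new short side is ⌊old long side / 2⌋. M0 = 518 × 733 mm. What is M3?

183 × 259 mm

M1: ⌊733/2⌋ × 518 = 366 × 518 mm
M2: ⌊518/2⌋ × 366 = 259 × 366 mm
M3: ⌊366/2⌋ × 259 = 183 × 259 mm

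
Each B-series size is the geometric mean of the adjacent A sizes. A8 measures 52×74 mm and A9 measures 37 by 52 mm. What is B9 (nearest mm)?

44 × 62 mm

Short side: √(52 · 37) = √1924 ≈ 43.9 → 44 mm
Long side: √(74 · 52) = √3848 ≈ 62.0 → 62 mm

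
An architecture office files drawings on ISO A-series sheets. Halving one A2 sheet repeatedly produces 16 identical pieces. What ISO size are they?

16 = 2^4, so 4 halving steps.
A2 → A3 → … → A6 after 4 steps.

A6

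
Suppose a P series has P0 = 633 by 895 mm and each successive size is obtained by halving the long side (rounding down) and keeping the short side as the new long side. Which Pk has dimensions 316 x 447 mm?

P0: 633 × 895 mm
P1: 447 × 633 mm
P2: 316 × 447 mm
P3: 223 × 316 mm
→ matches P2.

P2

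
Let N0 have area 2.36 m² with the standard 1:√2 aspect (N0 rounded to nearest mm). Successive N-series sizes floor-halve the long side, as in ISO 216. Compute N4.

Let N0's short side be w mm. w · w√2 = 2.36 m² = 2,360,000 mm², so w ≈ 1291.8 mm and w√2 ≈ 1826.9 mm → N0 = 1292 × 1827 mm.
N1: ⌊1827/2⌋ × 1292 = 913 × 1292 mm
N2: ⌊1292/2⌋ × 913 = 646 × 913 mm
N3: ⌊913/2⌋ × 646 = 456 × 646 mm
N4: ⌊646/2⌋ × 456 = 323 × 456 mm

323 × 456 mm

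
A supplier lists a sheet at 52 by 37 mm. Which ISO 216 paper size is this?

A9 (37 × 52 mm)

Aspect ratio 52/37 ≈ 1.405 — close to the ISO √2 ≈ 1.414.
In the A-series (A0 area = 1 m²): A9 = 37 × 52 mm.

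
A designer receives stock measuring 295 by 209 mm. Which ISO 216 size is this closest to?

A4 (210 × 297 mm)

Aspect ratio 295/209 ≈ 1.411 — close to the ISO √2 ≈ 1.414.
In the A-series (A0 area = 1 m²): A4 = 210 × 297 mm.
Off by 3 mm total — nearest standard size.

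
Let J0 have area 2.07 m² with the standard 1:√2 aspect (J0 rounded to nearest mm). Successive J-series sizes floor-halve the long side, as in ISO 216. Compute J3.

427 × 605 mm

Let J0's short side be w mm. w · w√2 = 2.07 m² = 2,070,000 mm², so w ≈ 1209.8 mm and w√2 ≈ 1711.0 mm → J0 = 1210 × 1711 mm.
J1: ⌊1711/2⌋ × 1210 = 855 × 1210 mm
J2: ⌊1210/2⌋ × 855 = 605 × 855 mm
J3: ⌊855/2⌋ × 605 = 427 × 605 mm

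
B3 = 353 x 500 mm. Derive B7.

B4: ⌊500/2⌋ × 353 = 250 × 353 mm
B5: ⌊353/2⌋ × 250 = 176 × 250 mm
B6: ⌊250/2⌋ × 176 = 125 × 176 mm
B7: ⌊176/2⌋ × 125 = 88 × 125 mm

88 × 125 mm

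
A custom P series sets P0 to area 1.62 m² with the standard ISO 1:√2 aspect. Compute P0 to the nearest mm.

Let the short side be w mm. Then w · w√2 = 1.62 m² = 1,620,000 mm².
w² = 1,620,000/√2, so w ≈ 1070.3 mm; long side = w√2 ≈ 1513.6 mm.

1070 × 1514 mm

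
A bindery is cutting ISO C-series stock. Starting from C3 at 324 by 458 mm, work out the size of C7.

C4: ⌊458/2⌋ × 324 = 229 × 324 mm
C5: ⌊324/2⌋ × 229 = 162 × 229 mm
C6: ⌊229/2⌋ × 162 = 114 × 162 mm
C7: ⌊162/2⌋ × 114 = 81 × 114 mm

81 × 114 mm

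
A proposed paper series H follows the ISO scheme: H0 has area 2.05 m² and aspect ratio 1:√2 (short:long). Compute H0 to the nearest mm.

1204 × 1703 mm

Let the short side be w mm. Then w · w√2 = 2.05 m² = 2,050,000 mm².
w² = 2,050,000/√2, so w ≈ 1204.0 mm; long side = w√2 ≈ 1702.7 mm.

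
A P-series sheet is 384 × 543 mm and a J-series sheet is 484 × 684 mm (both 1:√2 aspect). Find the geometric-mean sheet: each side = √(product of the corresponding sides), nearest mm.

Short side: √(384 · 484) = √185856 ≈ 431.1 → 431 mm
Long side: √(543 · 684) = √371412 ≈ 609.4 → 609 mm

431 × 609 mm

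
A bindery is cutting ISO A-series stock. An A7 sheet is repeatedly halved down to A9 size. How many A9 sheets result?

4

A7 = 74 × 105 mm; A9 = 37 × 52 mm.
Each halving step doubles the count; 2 steps from A7 to A9.
2^2 = 4.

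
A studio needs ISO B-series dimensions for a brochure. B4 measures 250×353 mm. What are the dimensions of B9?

B5: ⌊353/2⌋ × 250 = 176 × 250 mm
B6: ⌊250/2⌋ × 176 = 125 × 176 mm
B7: ⌊176/2⌋ × 125 = 88 × 125 mm
B8: ⌊125/2⌋ × 88 = 62 × 88 mm
B9: ⌊88/2⌋ × 62 = 44 × 62 mm

44 × 62 mm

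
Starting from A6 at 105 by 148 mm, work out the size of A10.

A7: ⌊148/2⌋ × 105 = 74 × 105 mm
A8: ⌊105/2⌋ × 74 = 52 × 74 mm
A9: ⌊74/2⌋ × 52 = 37 × 52 mm
A10: ⌊52/2⌋ × 37 = 26 × 37 mm

26 × 37 mm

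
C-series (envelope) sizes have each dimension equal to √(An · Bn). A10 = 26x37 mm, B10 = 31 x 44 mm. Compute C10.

28 × 40 mm

Short side: √(26 · 31) = √806 ≈ 28.4 → 28 mm
Long side: √(37 · 44) = √1628 ≈ 40.3 → 40 mm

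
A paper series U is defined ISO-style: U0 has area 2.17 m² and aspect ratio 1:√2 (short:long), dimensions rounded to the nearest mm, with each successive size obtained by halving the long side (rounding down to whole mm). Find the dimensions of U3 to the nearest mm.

Let U0's short side be w mm. w · w√2 = 2.17 m² = 2,170,000 mm², so w ≈ 1238.7 mm and w√2 ≈ 1751.8 mm → U0 = 1239 × 1752 mm.
U1: ⌊1752/2⌋ × 1239 = 876 × 1239 mm
U2: ⌊1239/2⌋ × 876 = 619 × 876 mm
U3: ⌊876/2⌋ × 619 = 438 × 619 mm

438 × 619 mm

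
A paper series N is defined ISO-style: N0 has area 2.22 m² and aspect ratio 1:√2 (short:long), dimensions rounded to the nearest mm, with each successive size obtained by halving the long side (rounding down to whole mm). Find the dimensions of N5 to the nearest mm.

221 × 313 mm

Let N0's short side be w mm. w · w√2 = 2.22 m² = 2,220,000 mm², so w ≈ 1252.9 mm and w√2 ≈ 1771.9 mm → N0 = 1253 × 1772 mm.
N1: ⌊1772/2⌋ × 1253 = 886 × 1253 mm
N2: ⌊1253/2⌋ × 886 = 626 × 886 mm
N3: ⌊886/2⌋ × 626 = 443 × 626 mm
N4: ⌊626/2⌋ × 443 = 313 × 443 mm
N5: ⌊443/2⌋ × 313 = 221 × 313 mm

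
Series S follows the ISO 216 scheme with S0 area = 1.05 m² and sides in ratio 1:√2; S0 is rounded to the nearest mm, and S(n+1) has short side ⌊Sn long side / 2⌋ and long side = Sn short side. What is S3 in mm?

Let S0's short side be w mm. w · w√2 = 1.05 m² = 1,050,000 mm², so w ≈ 861.7 mm and w√2 ≈ 1218.6 mm → S0 = 862 × 1219 mm.
S1: ⌊1219/2⌋ × 862 = 609 × 862 mm
S2: ⌊862/2⌋ × 609 = 431 × 609 mm
S3: ⌊609/2⌋ × 431 = 304 × 431 mm

304 × 431 mm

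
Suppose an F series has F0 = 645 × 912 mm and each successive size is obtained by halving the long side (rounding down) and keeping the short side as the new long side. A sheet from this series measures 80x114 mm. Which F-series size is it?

F0: 645 × 912 mm
F1: 456 × 645 mm
F2: 322 × 456 mm
F3: 228 × 322 mm
F4: 161 × 228 mm
F5: 114 × 161 mm
F6: 80 × 114 mm
F7: 57 × 80 mm
→ matches F6.

F6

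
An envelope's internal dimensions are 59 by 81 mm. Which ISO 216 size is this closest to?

C8 (57 × 81 mm)

Aspect ratio 81/59 ≈ 1.373 (ISO target is √2 ≈ 1.414).
In the C-series (envelope sizes, between A and B): C8 = 57 × 81 mm.
Off by 2 mm total — nearest standard size.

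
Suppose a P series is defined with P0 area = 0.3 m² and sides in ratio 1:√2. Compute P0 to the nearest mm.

461 × 651 mm

Let the short side be w mm. Then w · w√2 = 0.3 m² = 300,000 mm².
w² = 300,000/√2, so w ≈ 460.6 mm; long side = w√2 ≈ 651.4 mm.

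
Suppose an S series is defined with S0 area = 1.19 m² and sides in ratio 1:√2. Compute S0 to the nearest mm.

917 × 1297 mm

Let the short side be w mm. Then w · w√2 = 1.19 m² = 1,190,000 mm².
w² = 1,190,000/√2, so w ≈ 917.3 mm; long side = w√2 ≈ 1297.3 mm.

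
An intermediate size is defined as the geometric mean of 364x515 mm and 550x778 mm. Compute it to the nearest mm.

Short side: √(364 · 550) = √200200 ≈ 447.4 → 447 mm
Long side: √(515 · 778) = √400670 ≈ 633.0 → 633 mm

447 × 633 mm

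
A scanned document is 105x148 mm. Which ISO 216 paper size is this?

A6 (105 × 148 mm)

Aspect ratio 148/105 ≈ 1.410 — close to the ISO √2 ≈ 1.414.
In the A-series (A0 area = 1 m²): A6 = 105 × 148 mm.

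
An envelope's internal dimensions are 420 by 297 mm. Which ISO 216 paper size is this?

Aspect ratio 420/297 ≈ 1.414 — close to the ISO √2 ≈ 1.414.
In the A-series (A0 area = 1 m²): A3 = 297 × 420 mm.

A3 (297 × 420 mm)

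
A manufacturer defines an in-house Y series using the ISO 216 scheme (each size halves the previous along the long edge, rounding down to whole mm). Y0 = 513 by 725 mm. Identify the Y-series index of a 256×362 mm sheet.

Y0: 513 × 725 mm
Y1: 362 × 513 mm
Y2: 256 × 362 mm
Y3: 181 × 256 mm
→ matches Y2.

Y2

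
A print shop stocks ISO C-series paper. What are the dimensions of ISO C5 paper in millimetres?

162 × 229 mm

C0 = 917 × 1297 mm (C0 is the geometric mean of A0 and B0, aspect 1:√2).
C1: ⌊1297/2⌋ × 917 = 648 × 917 mm
C2: ⌊917/2⌋ × 648 = 458 × 648 mm
C3: ⌊648/2⌋ × 458 = 324 × 458 mm
C4: ⌊458/2⌋ × 324 = 229 × 324 mm
C5: ⌊324/2⌋ × 229 = 162 × 229 mm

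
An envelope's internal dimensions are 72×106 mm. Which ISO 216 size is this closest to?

A7 (74 × 105 mm)

Aspect ratio 106/72 ≈ 1.472 (ISO target is √2 ≈ 1.414).
In the A-series (A0 area = 1 m²): A7 = 74 × 105 mm.
Off by 3 mm total — nearest standard size.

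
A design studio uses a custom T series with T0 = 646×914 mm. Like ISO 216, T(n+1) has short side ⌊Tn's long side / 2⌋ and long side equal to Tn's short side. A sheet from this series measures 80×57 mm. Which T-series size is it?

T0: 646 × 914 mm
T1: 457 × 646 mm
T2: 323 × 457 mm
T3: 228 × 323 mm
T4: 161 × 228 mm
T5: 114 × 161 mm
T6: 80 × 114 mm
T7: 57 × 80 mm
T8: 40 × 57 mm
→ matches T7.

T7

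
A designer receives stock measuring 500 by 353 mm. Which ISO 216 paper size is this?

B3 (353 × 500 mm)

Aspect ratio 500/353 ≈ 1.416 — close to the ISO √2 ≈ 1.414.
In the B-series (B0 = 1000 × 1414 mm): B3 = 353 × 500 mm.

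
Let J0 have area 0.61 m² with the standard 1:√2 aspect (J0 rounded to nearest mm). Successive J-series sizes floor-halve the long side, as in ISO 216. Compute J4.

164 × 232 mm

Let J0's short side be w mm. w · w√2 = 0.61 m² = 610,000 mm², so w ≈ 656.8 mm and w√2 ≈ 928.8 mm → J0 = 657 × 929 mm.
J1: ⌊929/2⌋ × 657 = 464 × 657 mm
J2: ⌊657/2⌋ × 464 = 328 × 464 mm
J3: ⌊464/2⌋ × 328 = 232 × 328 mm
J4: ⌊328/2⌋ × 232 = 164 × 232 mm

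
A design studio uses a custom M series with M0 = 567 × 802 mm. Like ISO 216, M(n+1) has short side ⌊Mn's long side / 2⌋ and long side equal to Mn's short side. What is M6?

M1: ⌊802/2⌋ × 567 = 401 × 567 mm
M2: ⌊567/2⌋ × 401 = 283 × 401 mm
M3: ⌊401/2⌋ × 283 = 200 × 283 mm
M4: ⌊283/2⌋ × 200 = 141 × 200 mm
M5: ⌊200/2⌋ × 141 = 100 × 141 mm
M6: ⌊141/2⌋ × 100 = 70 × 100 mm

70 × 100 mm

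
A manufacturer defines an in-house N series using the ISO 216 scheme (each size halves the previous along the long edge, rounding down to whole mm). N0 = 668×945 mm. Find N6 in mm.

N1 = 472 × 668 mm (from N0 by 1 halving).
N2: ⌊668/2⌋ × 472 = 334 × 472 mm
N3: ⌊472/2⌋ × 334 = 236 × 334 mm
N4: ⌊334/2⌋ × 236 = 167 × 236 mm
N5: ⌊236/2⌋ × 167 = 118 × 167 mm
N6: ⌊167/2⌋ × 118 = 83 × 118 mm

83 × 118 mm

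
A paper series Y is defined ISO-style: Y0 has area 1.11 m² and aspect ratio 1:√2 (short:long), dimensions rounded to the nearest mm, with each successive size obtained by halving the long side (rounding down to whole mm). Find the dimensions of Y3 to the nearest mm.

313 × 443 mm

Let Y0's short side be w mm. w · w√2 = 1.11 m² = 1,110,000 mm², so w ≈ 885.9 mm and w√2 ≈ 1252.9 mm → Y0 = 886 × 1253 mm.
Y1: ⌊1253/2⌋ × 886 = 626 × 886 mm
Y2: ⌊886/2⌋ × 626 = 443 × 626 mm
Y3: ⌊626/2⌋ × 443 = 313 × 443 mm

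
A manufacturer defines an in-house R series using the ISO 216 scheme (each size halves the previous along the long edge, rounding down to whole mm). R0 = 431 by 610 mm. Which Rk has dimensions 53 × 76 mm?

R6

R0: 431 × 610 mm
R1: 305 × 431 mm
R2: 215 × 305 mm
R3: 152 × 215 mm
R4: 107 × 152 mm
R5: 76 × 107 mm
R6: 53 × 76 mm
R7: 38 × 53 mm
→ matches R6.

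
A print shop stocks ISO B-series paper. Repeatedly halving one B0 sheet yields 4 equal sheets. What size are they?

4 = 2^2, so 2 halving steps.
B0 → B1 → … → B2 after 2 steps.

B2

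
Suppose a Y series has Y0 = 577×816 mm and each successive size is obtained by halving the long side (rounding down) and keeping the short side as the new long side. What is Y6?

Y1 = 408 × 577 mm (from Y0 by 1 halving).
Y2: ⌊577/2⌋ × 408 = 288 × 408 mm
Y3: ⌊408/2⌋ × 288 = 204 × 288 mm
Y4: ⌊288/2⌋ × 204 = 144 × 204 mm
Y5: ⌊204/2⌋ × 144 = 102 × 144 mm
Y6: ⌊144/2⌋ × 102 = 72 × 102 mm

72 × 102 mm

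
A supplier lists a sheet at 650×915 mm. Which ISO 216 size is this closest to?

C1 (648 × 917 mm)

Aspect ratio 915/650 ≈ 1.408 — close to the ISO √2 ≈ 1.414.
In the C-series (envelope sizes, between A and B): C1 = 648 × 917 mm.
Off by 4 mm total — nearest standard size.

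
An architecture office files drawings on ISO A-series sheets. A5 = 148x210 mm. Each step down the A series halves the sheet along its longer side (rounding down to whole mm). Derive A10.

26 × 37 mm

A6: ⌊210/2⌋ × 148 = 105 × 148 mm
A7: ⌊148/2⌋ × 105 = 74 × 105 mm
A8: ⌊105/2⌋ × 74 = 52 × 74 mm
A9: ⌊74/2⌋ × 52 = 37 × 52 mm
A10: ⌊52/2⌋ × 37 = 26 × 37 mm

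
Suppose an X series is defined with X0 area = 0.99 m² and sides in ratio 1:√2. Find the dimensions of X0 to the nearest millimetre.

Let the short side be w mm. Then w · w√2 = 0.99 m² = 990,000 mm².
w² = 990,000/√2, so w ≈ 836.7 mm; long side = w√2 ≈ 1183.2 mm.

837 × 1183 mm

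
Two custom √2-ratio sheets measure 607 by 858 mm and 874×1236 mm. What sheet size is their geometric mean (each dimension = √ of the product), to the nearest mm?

728 × 1030 mm

Short side: √(607 · 874) = √530518 ≈ 728.4 → 728 mm
Long side: √(858 · 1236) = √1060488 ≈ 1029.8 → 1030 mm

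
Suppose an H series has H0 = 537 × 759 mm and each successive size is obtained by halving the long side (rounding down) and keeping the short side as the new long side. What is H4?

134 × 189 mm

H1 = 379 × 537 mm (from H0 by 1 halving).
H2: ⌊537/2⌋ × 379 = 268 × 379 mm
H3: ⌊379/2⌋ × 268 = 189 × 268 mm
H4: ⌊268/2⌋ × 189 = 134 × 189 mm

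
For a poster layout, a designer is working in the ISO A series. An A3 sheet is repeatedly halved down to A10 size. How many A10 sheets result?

128

Each ISO step halves the sheet: 1 × A3 → 2 × A4 → 4 × A5 → 8 × A6 → …
From A3 to A10 is 7 halving steps: 2^7 = 128.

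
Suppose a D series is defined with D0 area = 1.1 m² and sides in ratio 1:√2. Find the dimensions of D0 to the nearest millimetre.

Let the short side be w mm. Then w · w√2 = 1.1 m² = 1,100,000 mm².
w² = 1,100,000/√2, so w ≈ 881.9 mm; long side = w√2 ≈ 1247.3 mm.

882 × 1247 mm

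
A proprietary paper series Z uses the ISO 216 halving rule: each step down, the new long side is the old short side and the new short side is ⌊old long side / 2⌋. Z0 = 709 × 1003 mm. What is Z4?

177 × 250 mm

Z1 = 501 × 709 mm (from Z0 by 1 halving).
Z2: ⌊709/2⌋ × 501 = 354 × 501 mm
Z3: ⌊501/2⌋ × 354 = 250 × 354 mm
Z4: ⌊354/2⌋ × 250 = 177 × 250 mm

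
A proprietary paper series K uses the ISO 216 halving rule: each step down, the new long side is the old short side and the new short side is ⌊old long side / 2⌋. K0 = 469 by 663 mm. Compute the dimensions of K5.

82 × 117 mm

K1: ⌊663/2⌋ × 469 = 331 × 469 mm
K2: ⌊469/2⌋ × 331 = 234 × 331 mm
K3: ⌊331/2⌋ × 234 = 165 × 234 mm
K4: ⌊234/2⌋ × 165 = 117 × 165 mm
K5: ⌊165/2⌋ × 117 = 82 × 117 mm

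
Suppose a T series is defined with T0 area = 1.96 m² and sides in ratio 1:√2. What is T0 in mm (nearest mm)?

1177 × 1665 mm

Let the short side be w mm. Then w · w√2 = 1.96 m² = 1,960,000 mm².
w² = 1,960,000/√2, so w ≈ 1177.3 mm; long side = w√2 ≈ 1664.9 mm.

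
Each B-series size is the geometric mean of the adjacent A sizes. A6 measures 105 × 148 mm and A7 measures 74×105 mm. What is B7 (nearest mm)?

Short side: √(105 · 74) = √7770 ≈ 88.1 → 88 mm
Long side: √(148 · 105) = √15540 ≈ 124.7 → 125 mm

88 × 125 mm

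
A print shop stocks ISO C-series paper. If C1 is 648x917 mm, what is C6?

114 × 162 mm

C2: ⌊917/2⌋ × 648 = 458 × 648 mm
C3: ⌊648/2⌋ × 458 = 324 × 458 mm
C4: ⌊458/2⌋ × 324 = 229 × 324 mm
C5: ⌊324/2⌋ × 229 = 162 × 229 mm
C6: ⌊229/2⌋ × 162 = 114 × 162 mm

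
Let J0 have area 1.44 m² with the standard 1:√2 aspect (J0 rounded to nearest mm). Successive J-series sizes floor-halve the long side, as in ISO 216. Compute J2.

Let J0's short side be w mm. w · w√2 = 1.44 m² = 1,440,000 mm², so w ≈ 1009.1 mm and w√2 ≈ 1427.0 mm → J0 = 1009 × 1427 mm.
J1: ⌊1427/2⌋ × 1009 = 713 × 1009 mm
J2: ⌊1009/2⌋ × 713 = 504 × 713 mm

504 × 713 mm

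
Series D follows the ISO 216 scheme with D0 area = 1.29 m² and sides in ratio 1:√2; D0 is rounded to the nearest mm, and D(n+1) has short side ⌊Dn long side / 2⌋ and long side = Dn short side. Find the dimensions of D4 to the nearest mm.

Let D0's short side be w mm. w · w√2 = 1.29 m² = 1,290,000 mm², so w ≈ 955.1 mm and w√2 ≈ 1350.7 mm → D0 = 955 × 1351 mm.
D1: ⌊1351/2⌋ × 955 = 675 × 955 mm
D2: ⌊955/2⌋ × 675 = 477 × 675 mm
D3: ⌊675/2⌋ × 477 = 337 × 477 mm
D4: ⌊477/2⌋ × 337 = 238 × 337 mm

238 × 337 mm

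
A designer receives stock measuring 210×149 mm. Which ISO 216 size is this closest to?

A5 (148 × 210 mm)

Aspect ratio 210/149 ≈ 1.409 — close to the ISO √2 ≈ 1.414.
In the A-series (A0 area = 1 m²): A5 = 148 × 210 mm.
Off by 1 mm total — nearest standard size.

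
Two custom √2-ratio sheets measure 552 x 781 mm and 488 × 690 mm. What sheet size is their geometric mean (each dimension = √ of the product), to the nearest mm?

Short side: √(552 · 488) = √269376 ≈ 519.0 → 519 mm
Long side: √(781 · 690) = √538890 ≈ 734.1 → 734 mm

519 × 734 mm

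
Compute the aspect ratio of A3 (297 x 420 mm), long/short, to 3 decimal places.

1.414

420 / 297 = 1.414
Matches √2 ≈ 1.414 — the ISO 216 defining ratio.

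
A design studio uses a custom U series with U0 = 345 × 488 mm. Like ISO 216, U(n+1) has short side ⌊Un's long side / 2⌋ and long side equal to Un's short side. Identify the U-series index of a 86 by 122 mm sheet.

U4

U0: 345 × 488 mm
U1: 244 × 345 mm
U2: 172 × 244 mm
U3: 122 × 172 mm
U4: 86 × 122 mm
U5: 61 × 86 mm
→ matches U4.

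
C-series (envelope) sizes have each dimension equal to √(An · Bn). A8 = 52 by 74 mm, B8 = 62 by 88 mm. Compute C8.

57 × 81 mm

Short side: √(52 · 62) = √3224 ≈ 56.8 → 57 mm
Long side: √(74 · 88) = √6512 ≈ 80.7 → 81 mm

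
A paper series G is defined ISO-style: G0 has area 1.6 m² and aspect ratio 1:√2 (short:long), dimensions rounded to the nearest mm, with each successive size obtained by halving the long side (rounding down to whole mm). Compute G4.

266 × 376 mm

Let G0's short side be w mm. w · w√2 = 1.6 m² = 1,600,000 mm², so w ≈ 1063.7 mm and w√2 ≈ 1504.2 mm → G0 = 1064 × 1504 mm.
G1: ⌊1504/2⌋ × 1064 = 752 × 1064 mm
G2: ⌊1064/2⌋ × 752 = 532 × 752 mm
G3: ⌊752/2⌋ × 532 = 376 × 532 mm
G4: ⌊532/2⌋ × 376 = 266 × 376 mm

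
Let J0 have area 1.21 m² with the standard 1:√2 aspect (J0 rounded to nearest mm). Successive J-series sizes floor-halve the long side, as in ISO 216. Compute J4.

Let J0's short side be w mm. w · w√2 = 1.21 m² = 1,210,000 mm², so w ≈ 925.0 mm and w√2 ≈ 1308.1 mm → J0 = 925 × 1308 mm.
J1: ⌊1308/2⌋ × 925 = 654 × 925 mm
J2: ⌊925/2⌋ × 654 = 462 × 654 mm
J3: ⌊654/2⌋ × 462 = 327 × 462 mm
J4: ⌊462/2⌋ × 327 = 231 × 327 mm

231 × 327 mm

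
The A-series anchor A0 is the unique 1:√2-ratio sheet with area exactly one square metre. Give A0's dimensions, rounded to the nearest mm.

841 × 1189 mm

Let the short side be w mm. Then the long side is w√2 and w · w√2 = 10⁶ mm².
w² = 10⁶/√2, so w = 1000 / 2^(1/4) ≈ 840.9 mm; long side = 1000 · 2^(1/4) ≈ 1189.2 mm.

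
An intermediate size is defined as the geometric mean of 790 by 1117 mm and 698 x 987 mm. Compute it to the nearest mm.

Short side: √(790 · 698) = √551420 ≈ 742.6 → 743 mm
Long side: √(1117 · 987) = √1102479 ≈ 1050.0 → 1050 mm

743 × 1050 mm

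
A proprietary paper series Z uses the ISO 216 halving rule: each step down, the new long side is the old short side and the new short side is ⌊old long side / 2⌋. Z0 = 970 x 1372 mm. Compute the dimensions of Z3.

Z1: ⌊1372/2⌋ × 970 = 686 × 970 mm
Z2: ⌊970/2⌋ × 686 = 485 × 686 mm
Z3: ⌊686/2⌋ × 485 = 343 × 485 mm

343 × 485 mm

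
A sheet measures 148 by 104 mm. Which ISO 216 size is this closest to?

A6 (105 × 148 mm)

Aspect ratio 148/104 ≈ 1.423 — close to the ISO √2 ≈ 1.414.
In the A-series (A0 area = 1 m²): A6 = 105 × 148 mm.
Off by 1 mm total — nearest standard size.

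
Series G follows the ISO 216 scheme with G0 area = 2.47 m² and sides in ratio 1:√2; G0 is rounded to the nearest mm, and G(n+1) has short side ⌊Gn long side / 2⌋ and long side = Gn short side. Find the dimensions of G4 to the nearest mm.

Let G0's short side be w mm. w · w√2 = 2.47 m² = 2,470,000 mm², so w ≈ 1321.6 mm and w√2 ≈ 1869.0 mm → G0 = 1322 × 1869 mm.
G1: ⌊1869/2⌋ × 1322 = 934 × 1322 mm
G2: ⌊1322/2⌋ × 934 = 661 × 934 mm
G3: ⌊934/2⌋ × 661 = 467 × 661 mm
G4: ⌊661/2⌋ × 467 = 330 × 467 mm

330 × 467 mm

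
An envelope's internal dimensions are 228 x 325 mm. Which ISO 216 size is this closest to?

Aspect ratio 325/228 ≈ 1.425 — close to the ISO √2 ≈ 1.414.
In the C-series (envelope sizes, between A and B): C4 = 229 × 324 mm.
Off by 2 mm total — nearest standard size.

C4 (229 × 324 mm)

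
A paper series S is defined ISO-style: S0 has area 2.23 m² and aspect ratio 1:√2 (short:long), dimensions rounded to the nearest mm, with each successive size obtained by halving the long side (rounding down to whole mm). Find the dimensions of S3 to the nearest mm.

444 × 628 mm

Let S0's short side be w mm. w · w√2 = 2.23 m² = 2,230,000 mm², so w ≈ 1255.7 mm and w√2 ≈ 1775.9 mm → S0 = 1256 × 1776 mm.
S1: ⌊1776/2⌋ × 1256 = 888 × 1256 mm
S2: ⌊1256/2⌋ × 888 = 628 × 888 mm
S3: ⌊888/2⌋ × 628 = 444 × 628 mm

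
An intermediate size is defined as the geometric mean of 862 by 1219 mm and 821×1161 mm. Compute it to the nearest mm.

Short side: √(862 · 821) = √707702 ≈ 841.3 → 841 mm
Long side: √(1219 · 1161) = √1415259 ≈ 1189.6 → 1190 mm

841 × 1190 mm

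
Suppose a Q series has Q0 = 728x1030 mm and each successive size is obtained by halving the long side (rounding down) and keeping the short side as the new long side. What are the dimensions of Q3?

Q1: ⌊1030/2⌋ × 728 = 515 × 728 mm
Q2: ⌊728/2⌋ × 515 = 364 × 515 mm
Q3: ⌊515/2⌋ × 364 = 257 × 364 mm

257 × 364 mm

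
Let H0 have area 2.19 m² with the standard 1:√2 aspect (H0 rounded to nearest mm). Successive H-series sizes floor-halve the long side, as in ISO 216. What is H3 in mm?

440 × 622 mm

Let H0's short side be w mm. w · w√2 = 2.19 m² = 2,190,000 mm², so w ≈ 1244.4 mm and w√2 ≈ 1759.9 mm → H0 = 1244 × 1760 mm.
H1: ⌊1760/2⌋ × 1244 = 880 × 1244 mm
H2: ⌊1244/2⌋ × 880 = 622 × 880 mm
H3: ⌊880/2⌋ × 622 = 440 × 622 mm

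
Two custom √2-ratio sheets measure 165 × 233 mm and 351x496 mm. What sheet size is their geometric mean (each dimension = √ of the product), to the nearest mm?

241 × 340 mm

Short side: √(165 · 351) = √57915 ≈ 240.7 → 241 mm
Long side: √(233 · 496) = √115568 ≈ 340.0 → 340 mm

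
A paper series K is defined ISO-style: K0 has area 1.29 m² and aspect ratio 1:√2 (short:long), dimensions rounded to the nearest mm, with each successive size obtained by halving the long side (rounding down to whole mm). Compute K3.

337 × 477 mm

Let K0's short side be w mm. w · w√2 = 1.29 m² = 1,290,000 mm², so w ≈ 955.1 mm and w√2 ≈ 1350.7 mm → K0 = 955 × 1351 mm.
K1: ⌊1351/2⌋ × 955 = 675 × 955 mm
K2: ⌊955/2⌋ × 675 = 477 × 675 mm
K3: ⌊675/2⌋ × 477 = 337 × 477 mm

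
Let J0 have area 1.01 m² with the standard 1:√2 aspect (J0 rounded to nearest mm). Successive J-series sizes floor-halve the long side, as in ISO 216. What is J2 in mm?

422 × 597 mm

Let J0's short side be w mm. w · w√2 = 1.01 m² = 1,010,000 mm², so w ≈ 845.1 mm and w√2 ≈ 1195.1 mm → J0 = 845 × 1195 mm.
J1: ⌊1195/2⌋ × 845 = 597 × 845 mm
J2: ⌊845/2⌋ × 597 = 422 × 597 mm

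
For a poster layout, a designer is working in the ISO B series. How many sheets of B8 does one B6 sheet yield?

Each ISO step halves the sheet: 1 × B6 → 2 × B7 → 4 × B8
From B6 to B8 is 2 halving steps: 2^2 = 4.

4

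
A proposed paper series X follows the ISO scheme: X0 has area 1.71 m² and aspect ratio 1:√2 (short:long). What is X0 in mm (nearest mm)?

Let the short side be w mm. Then w · w√2 = 1.71 m² = 1,710,000 mm².
w² = 1,710,000/√2, so w ≈ 1099.6 mm; long side = w√2 ≈ 1555.1 mm.

1100 × 1555 mm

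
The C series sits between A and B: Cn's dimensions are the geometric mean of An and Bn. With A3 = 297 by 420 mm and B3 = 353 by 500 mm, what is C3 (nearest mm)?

324 × 458 mm

Short side: √(297 · 353) = √104841 ≈ 323.8 → 324 mm
Long side: √(420 · 500) = √210000 ≈ 458.3 → 458 mm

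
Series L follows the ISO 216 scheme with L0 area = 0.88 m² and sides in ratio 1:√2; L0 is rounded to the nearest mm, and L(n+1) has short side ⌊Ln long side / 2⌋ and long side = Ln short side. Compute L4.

Let L0's short side be w mm. w · w√2 = 0.88 m² = 880,000 mm², so w ≈ 788.8 mm and w√2 ≈ 1115.6 mm → L0 = 789 × 1116 mm.
L1: ⌊1116/2⌋ × 789 = 558 × 789 mm
L2: ⌊789/2⌋ × 558 = 394 × 558 mm
L3: ⌊558/2⌋ × 394 = 279 × 394 mm
L4: ⌊394/2⌋ × 279 = 197 × 279 mm

197 × 279 mm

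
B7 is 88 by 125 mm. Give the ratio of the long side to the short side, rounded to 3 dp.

1.420

125 / 88 = 1.420
ISO 216 targets √2 ≈ 1.414; the +0.006 deviation is from mm rounding.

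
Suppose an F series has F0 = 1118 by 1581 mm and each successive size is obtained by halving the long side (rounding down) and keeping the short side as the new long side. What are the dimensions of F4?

F1 = 790 × 1118 mm (from F0 by 1 halving).
F2: ⌊1118/2⌋ × 790 = 559 × 790 mm
F3: ⌊790/2⌋ × 559 = 395 × 559 mm
F4: ⌊559/2⌋ × 395 = 279 × 395 mm

279 × 395 mm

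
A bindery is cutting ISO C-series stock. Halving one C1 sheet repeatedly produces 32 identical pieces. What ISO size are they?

32 = 2^5, so 5 halving steps.
C1 → C2 → … → C6 after 5 steps.

C6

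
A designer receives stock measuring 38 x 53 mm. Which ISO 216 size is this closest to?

A9 (37 × 52 mm)

Aspect ratio 53/38 ≈ 1.395 (ISO target is √2 ≈ 1.414).
In the A-series (A0 area = 1 m²): A9 = 37 × 52 mm.
Off by 2 mm total — nearest standard size.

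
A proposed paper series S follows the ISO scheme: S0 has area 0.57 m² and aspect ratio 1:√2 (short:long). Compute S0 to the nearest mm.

Let the short side be w mm. Then w · w√2 = 0.57 m² = 570,000 mm².
w² = 570,000/√2, so w ≈ 634.9 mm; long side = w√2 ≈ 897.8 mm.

635 × 898 mm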